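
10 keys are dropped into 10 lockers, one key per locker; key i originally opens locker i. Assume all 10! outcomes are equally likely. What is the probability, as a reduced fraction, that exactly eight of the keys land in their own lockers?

1/80640

Favorable outcomes: C(10,8)·!2 = 45·1 = 45.
Total outcomes: 10! = 3628800.
Probability = 45/3628800 = 1/80640.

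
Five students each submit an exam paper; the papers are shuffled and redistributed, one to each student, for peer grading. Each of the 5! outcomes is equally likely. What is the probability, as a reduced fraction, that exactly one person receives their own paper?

Favorable outcomes: C(5,1)·!4 = 5·9 = 45.
Total outcomes: 5! = 120.
Probability = 45/120 = 3/8.

3/8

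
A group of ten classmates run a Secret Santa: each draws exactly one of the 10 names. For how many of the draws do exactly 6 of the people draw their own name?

1890

Pick the 6 fixed positions: C(10,6) = 210 ways.
The remaining 4 must be deranged: !4 = 9.
Total: 210 × 9 = 1890.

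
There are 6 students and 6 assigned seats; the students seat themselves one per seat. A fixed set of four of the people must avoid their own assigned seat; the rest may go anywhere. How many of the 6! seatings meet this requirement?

Inclusion-exclusion on the 4 forbidden self-matches:
Σ_{j=0}^{4} (-1)^j C(4,j)(6-j)!
= C(4,0)·6! - C(4,1)·5! + C(4,2)·4! - C(4,3)·3! + C(4,4)·2!
= 720 - 480 + 144 - 24 + 2
= 362

362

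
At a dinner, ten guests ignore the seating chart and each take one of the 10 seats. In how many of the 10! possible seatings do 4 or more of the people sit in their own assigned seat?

68914

# with exactly i fixed is C(10,i)·!(10-i); sum over i=4..10:
  i=4: C(10,4)·!6 = 210·265 = 55650
  i=5: C(10,5)·!5 = 252·44 = 11088
  i=6: C(10,6)·!4 = 210·9 = 1890
  i=7: C(10,7)·!3 = 120·2 = 240
  i=8: C(10,8)·!2 = 45·1 = 45
  i=9: C(10,9)·!1 = 10·0 = 0
  i=10: C(10,10)·!0 = 1·1 = 1
Total = 68914.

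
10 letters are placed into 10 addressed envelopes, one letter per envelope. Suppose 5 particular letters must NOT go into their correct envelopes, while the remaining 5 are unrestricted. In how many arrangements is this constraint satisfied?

Inclusion-exclusion on the 5 forbidden self-matches:
Σ_{j=0}^{5} (-1)^j C(5,j)(10-j)!
= C(5,0)·10! - C(5,1)·9! + C(5,2)·8! - C(5,3)·7! + C(5,4)·6! - C(5,5)·5!
= 3628800 - 1814400 + 403200 - 50400 + 3600 - 120
= 2170680

2170680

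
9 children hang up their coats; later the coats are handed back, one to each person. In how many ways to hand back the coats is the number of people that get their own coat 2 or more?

95887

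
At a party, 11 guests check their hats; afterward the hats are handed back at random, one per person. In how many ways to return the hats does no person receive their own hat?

By inclusion-exclusion, !11 = Σ (-1)^k · 11!/k! for k=0..11
= 11! - 11!/1! + 11!/2! - 11!/3! + 11!/4! - 11!/5! + 11!/6! - 11!/7! + 11!/8! - 11!/9! + 11!/10! - 11!/11!
= 39916800 - 39916800 + 19958400 - 6652800 + 1663200 - 332640 + 55440 - 7920 + 990 - 110 + 11 - 1
= 14684570

14684570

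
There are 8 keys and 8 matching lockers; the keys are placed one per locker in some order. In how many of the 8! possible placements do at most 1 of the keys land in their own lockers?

29665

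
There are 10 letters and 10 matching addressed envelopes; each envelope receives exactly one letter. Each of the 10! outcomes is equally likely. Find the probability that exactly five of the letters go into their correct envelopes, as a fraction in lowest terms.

Favorable outcomes: C(10,5)·!5 = 252·44 = 11088.
Total outcomes: 10! = 3628800.
Probability = 11088/3628800 = 11/3600.

11/3600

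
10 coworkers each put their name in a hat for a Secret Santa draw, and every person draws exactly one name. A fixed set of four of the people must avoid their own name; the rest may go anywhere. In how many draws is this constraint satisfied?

2399760

Let A_j be the event that the j-th constrained one is fixed. By inclusion-exclusion over the 4 events:
Σ_{j=0}^{4} (-1)^j C(4,j)(10-j)!
= C(4,0)·10! - C(4,1)·9! + C(4,2)·8! - C(4,3)·7! + C(4,4)·6!
= 3628800 - 1451520 + 241920 - 20160 + 720
= 2399760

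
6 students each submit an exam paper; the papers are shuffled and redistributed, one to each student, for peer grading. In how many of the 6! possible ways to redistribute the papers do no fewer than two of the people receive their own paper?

# with exactly i fixed is C(6,i)·!(6-i); sum over i=2..6:
  i=2: C(6,2)·!4 = 15·9 = 135
  i=3: C(6,3)·!3 = 20·2 = 40
  i=4: C(6,4)·!2 = 15·1 = 15
  i=5: C(6,5)·!1 = 6·0 = 0
  i=6: C(6,6)·!0 = 1·1 = 1
Total = 191.

191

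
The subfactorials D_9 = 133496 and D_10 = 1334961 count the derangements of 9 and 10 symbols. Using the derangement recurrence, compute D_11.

14684570

D_11 = (11-1)·(D_10 + D_9) = 10·(1334961 + 133496) = 10·1468457 = 14684570.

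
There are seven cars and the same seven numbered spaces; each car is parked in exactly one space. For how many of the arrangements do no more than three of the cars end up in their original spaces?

4948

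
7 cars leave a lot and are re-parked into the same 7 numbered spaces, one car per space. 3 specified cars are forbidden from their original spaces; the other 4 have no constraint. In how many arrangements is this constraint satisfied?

Let A_j be the event that the j-th constrained one is fixed. By inclusion-exclusion over the 3 events:
Σ_{j=0}^{3} (-1)^j C(3,j)(7-j)!
= C(3,0)·7! - C(3,1)·6! + C(3,2)·5! - C(3,3)·4!
= 5040 - 2160 + 360 - 24
= 3216

3216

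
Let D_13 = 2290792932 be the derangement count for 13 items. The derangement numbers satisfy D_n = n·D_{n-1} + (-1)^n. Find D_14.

32071101049

D_14 = 14·2290792932 + 1 = 32071101049.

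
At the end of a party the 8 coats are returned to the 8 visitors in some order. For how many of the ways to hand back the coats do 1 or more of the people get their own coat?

# with exactly i fixed is C(8,i)·!(8-i); sum over i=1..8:
  i=1: C(8,1)·!7 = 8·1854 = 14832
  i=2: C(8,2)·!6 = 28·265 = 7420
  i=3: C(8,3)·!5 = 56·44 = 2464
  i=4: C(8,4)·!4 = 70·9 = 630
  i=5: C(8,5)·!3 = 56·2 = 112
  i=6: C(8,6)·!2 = 28·1 = 28
  i=7: C(8,7)·!1 = 8·0 = 0
  i=8: C(8,8)·!0 = 1·1 = 1
Total = 25487.

25487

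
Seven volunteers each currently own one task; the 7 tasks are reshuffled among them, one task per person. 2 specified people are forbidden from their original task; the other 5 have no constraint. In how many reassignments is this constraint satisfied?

Inclusion-exclusion on the 2 forbidden self-matches:
Σ_{j=0}^{2} (-1)^j C(2,j)(7-j)!
= C(2,0)·7! - C(2,1)·6! + C(2,2)·5!
= 5040 - 1440 + 120
= 3720

3720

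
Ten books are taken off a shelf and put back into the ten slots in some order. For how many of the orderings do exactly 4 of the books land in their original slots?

55650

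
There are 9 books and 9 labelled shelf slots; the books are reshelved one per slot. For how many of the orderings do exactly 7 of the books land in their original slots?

36

Pick the 7 fixed positions: C(9,7) = 36 ways.
The other 2 form a derangement: !2 = 1.
Total: 36 × 1 = 36.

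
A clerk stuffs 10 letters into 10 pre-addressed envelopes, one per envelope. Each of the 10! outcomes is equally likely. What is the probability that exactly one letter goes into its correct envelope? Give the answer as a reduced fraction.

Favorable outcomes: C(10,1)·!9 = 10·133496 = 1334960.
Total outcomes: 10! = 3628800.
Probability = 1334960/3628800 = 16687/45360.

16687/45360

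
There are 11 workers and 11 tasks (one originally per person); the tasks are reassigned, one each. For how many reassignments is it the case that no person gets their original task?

14684570

!11 is the nearest integer to 11!/e.
11! = 39916800, and 39916800/e ≈ 14684570.08, so !11 = 14684570.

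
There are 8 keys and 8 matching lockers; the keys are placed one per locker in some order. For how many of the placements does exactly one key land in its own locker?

14832

Pick the single fixed position: C(8,1) = 8 ways.
The other 7 form a derangement: !7 = 1854.
Total: 8 × 1854 = 14832.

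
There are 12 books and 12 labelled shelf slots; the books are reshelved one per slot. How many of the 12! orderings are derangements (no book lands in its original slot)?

176214841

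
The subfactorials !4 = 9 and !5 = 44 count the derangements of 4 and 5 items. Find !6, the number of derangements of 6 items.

265

!6 = (6-1)·(!5 + !4) = 5·(44 + 9) = 5·53 = 265.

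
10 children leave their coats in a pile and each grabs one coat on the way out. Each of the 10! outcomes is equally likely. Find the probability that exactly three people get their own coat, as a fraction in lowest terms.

Favorable outcomes: C(10,3)·!7 = 120·1854 = 222480.
Total outcomes: 10! = 3628800.
Probability = 222480/3628800 = 103/1680.

103/1680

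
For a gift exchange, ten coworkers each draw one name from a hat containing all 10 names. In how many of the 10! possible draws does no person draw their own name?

1334961

The subfactorial !10 = [10!/e] (nearest integer).
10! = 3628800, and 3628800/e ≈ 1334960.92, so !10 = 1334961.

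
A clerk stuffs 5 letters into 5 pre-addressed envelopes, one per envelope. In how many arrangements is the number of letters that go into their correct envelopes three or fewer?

Sum C(5,i)·!(5-i) for i = 0..3:
  i=0: C(5,0)·!5 = 1·44 = 44
  i=1: C(5,1)·!4 = 5·9 = 45
  i=2: C(5,2)·!3 = 10·2 = 20
  i=3: C(5,3)·!2 = 10·1 = 10
Total = 119.

119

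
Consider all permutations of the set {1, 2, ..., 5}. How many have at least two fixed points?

31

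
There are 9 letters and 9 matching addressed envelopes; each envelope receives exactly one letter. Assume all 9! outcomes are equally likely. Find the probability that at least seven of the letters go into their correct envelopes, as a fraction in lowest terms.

37/362880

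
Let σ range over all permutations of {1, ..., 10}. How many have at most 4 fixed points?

3615536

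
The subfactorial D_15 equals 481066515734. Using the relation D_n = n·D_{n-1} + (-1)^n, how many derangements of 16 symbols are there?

D_16 = 16·481066515734 + 1 = 7697064251745.

7697064251745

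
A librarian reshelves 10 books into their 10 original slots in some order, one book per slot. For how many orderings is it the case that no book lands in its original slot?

!10 = 10! · Σ_{k=0}^{10} (-1)^k/k!
= 10! - 10!/1! + 10!/2! - 10!/3! + 10!/4! - 10!/5! + 10!/6! - 10!/7! + 10!/8! - 10!/9! + 10!/10!
= 3628800 - 3628800 + 1814400 - 604800 + 151200 - 30240 + 5040 - 720 + 90 - 10 + 1
= 1334961

1334961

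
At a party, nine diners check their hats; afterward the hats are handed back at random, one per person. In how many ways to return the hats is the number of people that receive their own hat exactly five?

1134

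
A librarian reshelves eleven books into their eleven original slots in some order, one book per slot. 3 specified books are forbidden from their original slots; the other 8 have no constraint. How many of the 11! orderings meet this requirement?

30078720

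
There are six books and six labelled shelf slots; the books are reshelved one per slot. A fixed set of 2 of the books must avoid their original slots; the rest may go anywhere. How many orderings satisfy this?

Inclusion-exclusion on the 2 forbidden self-matches:
Σ_{j=0}^{2} (-1)^j C(2,j)(6-j)!
= C(2,0)·6! - C(2,1)·5! + C(2,2)·4!
= 720 - 240 + 24
= 504

504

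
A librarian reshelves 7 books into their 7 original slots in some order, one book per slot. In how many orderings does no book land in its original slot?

1854

By inclusion-exclusion, !7 = Σ (-1)^k · 7!/k! for k=0..7
= 7! - 7!/1! + 7!/2! - 7!/3! + 7!/4! - 7!/5! + 7!/6! - 7!/7!
= 5040 - 5040 + 2520 - 840 + 210 - 42 + 7 - 1
= 1854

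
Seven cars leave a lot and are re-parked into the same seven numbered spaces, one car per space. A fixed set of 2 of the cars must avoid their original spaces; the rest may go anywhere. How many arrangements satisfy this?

3720

Inclusion-exclusion on the 2 forbidden self-matches:
Σ_{j=0}^{2} (-1)^j C(2,j)(7-j)!
= C(2,0)·7! - C(2,1)·6! + C(2,2)·5!
= 5040 - 1440 + 120
= 3720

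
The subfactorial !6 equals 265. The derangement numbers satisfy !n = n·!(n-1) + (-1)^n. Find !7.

!7 = 7·265 - 1 = 1854.

1854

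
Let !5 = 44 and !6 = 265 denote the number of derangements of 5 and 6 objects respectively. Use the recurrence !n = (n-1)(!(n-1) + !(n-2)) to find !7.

1854

!7 = (7-1)·(!6 + !5) = 6·(265 + 44) = 6·309 = 1854.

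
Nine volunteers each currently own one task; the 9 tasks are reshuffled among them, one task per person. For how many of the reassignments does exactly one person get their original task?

Pick the single fixed position: C(9,1) = 9 ways.
The other 8 form a derangement: !8 = 14833.
Total: 9 × 14833 = 133497.

133497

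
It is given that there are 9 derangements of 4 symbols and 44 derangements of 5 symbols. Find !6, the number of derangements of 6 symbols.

!6 = (6-1)·(!5 + !4) = 5·(44 + 9) = 5·53 = 265.

265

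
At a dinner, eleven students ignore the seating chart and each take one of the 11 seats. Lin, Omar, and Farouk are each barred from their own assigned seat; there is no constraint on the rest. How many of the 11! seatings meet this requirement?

Let A_j be the event that the j-th constrained one is fixed. By inclusion-exclusion over the 3 events:
Σ_{j=0}^{3} (-1)^j C(3,j)(11-j)!
= C(3,0)·11! - C(3,1)·10! + C(3,2)·9! - C(3,3)·8!
= 39916800 - 10886400 + 1088640 - 40320
= 30078720

30078720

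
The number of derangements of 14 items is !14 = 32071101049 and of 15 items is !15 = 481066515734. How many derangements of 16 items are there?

7697064251745

!16 = (16-1)·(!15 + !14) = 15·(481066515734 + 32071101049) = 15·513137616783 = 7697064251745.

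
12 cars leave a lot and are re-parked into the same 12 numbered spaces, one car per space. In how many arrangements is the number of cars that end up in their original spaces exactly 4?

Pick the 4 fixed positions: C(12,4) = 495 ways.
The remaining 8 must be deranged: !8 = 14833.
Total: 495 × 14833 = 7342335.

7342335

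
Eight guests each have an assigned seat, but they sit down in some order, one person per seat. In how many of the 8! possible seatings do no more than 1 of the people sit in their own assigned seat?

29665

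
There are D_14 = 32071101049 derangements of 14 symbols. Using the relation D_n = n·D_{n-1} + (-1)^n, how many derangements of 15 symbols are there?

D_15 = 15·32071101049 - 1 = 481066515734.

481066515734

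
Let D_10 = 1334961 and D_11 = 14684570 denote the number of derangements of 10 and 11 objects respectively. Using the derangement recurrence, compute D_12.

176214841

D_12 = (12-1)·(D_11 + D_10) = 11·(14684570 + 1334961) = 11·16019531 = 176214841.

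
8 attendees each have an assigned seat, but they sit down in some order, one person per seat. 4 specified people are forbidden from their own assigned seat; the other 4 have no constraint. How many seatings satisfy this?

Inclusion-exclusion on the 4 forbidden self-matches:
Σ_{j=0}^{4} (-1)^j C(4,j)(8-j)!
= C(4,0)·8! - C(4,1)·7! + C(4,2)·6! - C(4,3)·5! + C(4,4)·4!
= 40320 - 20160 + 4320 - 480 + 24
= 24024

24024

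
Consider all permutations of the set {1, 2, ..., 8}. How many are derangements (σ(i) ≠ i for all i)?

14833

!8 is the nearest integer to 8!/e.
8! = 40320, and 40320/e ≈ 14832.90, so !8 = 14833.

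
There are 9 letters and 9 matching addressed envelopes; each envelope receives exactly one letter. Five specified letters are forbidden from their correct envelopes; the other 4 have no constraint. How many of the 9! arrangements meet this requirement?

Let A_j be the event that the j-th constrained one is fixed. By inclusion-exclusion over the 5 events:
Σ_{j=0}^{5} (-1)^j C(5,j)(9-j)!
= C(5,0)·9! - C(5,1)·8! + C(5,2)·7! - C(5,3)·6! + C(5,4)·5! - C(5,5)·4!
= 362880 - 201600 + 50400 - 7200 + 600 - 24
= 205056

205056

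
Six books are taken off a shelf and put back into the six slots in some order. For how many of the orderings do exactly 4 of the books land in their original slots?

Choose which 4 of the 6 are fixed: C(6,4) = 15.
The remaining 2 must be deranged: !2 = 1.
Total: 15 × 1 = 15.

15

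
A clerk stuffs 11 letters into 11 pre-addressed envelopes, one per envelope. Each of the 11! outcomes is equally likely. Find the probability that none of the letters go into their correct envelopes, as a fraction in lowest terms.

1468457/3991680

Favorable outcomes: !11 = 14684570.
Total outcomes: 11! = 39916800.
Probability = 14684570/39916800 = 1468457/3991680.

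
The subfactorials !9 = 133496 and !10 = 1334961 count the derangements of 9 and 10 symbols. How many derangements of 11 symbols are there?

14684570

!11 = (11-1)·(!10 + !9) = 10·(1334961 + 133496) = 10·1468457 = 14684570.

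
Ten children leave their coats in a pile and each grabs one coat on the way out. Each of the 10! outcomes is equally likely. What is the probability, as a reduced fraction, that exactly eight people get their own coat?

Favorable outcomes: C(10,8)·!2 = 45·1 = 45.
Total outcomes: 10! = 3628800.
Probability = 45/3628800 = 1/80640.

1/80640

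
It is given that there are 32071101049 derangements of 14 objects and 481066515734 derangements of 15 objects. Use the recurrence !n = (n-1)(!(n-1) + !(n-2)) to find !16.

7697064251745

!16 = (16-1)·(!15 + !14) = 15·(481066515734 + 32071101049) = 15·513137616783 = 7697064251745.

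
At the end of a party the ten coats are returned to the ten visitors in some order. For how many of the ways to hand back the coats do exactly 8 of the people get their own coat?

45

Choose which 8 of the 10 are fixed: C(10,8) = 45.
The remaining 2 must be deranged: !2 = 1.
Total: 45 × 1 = 45.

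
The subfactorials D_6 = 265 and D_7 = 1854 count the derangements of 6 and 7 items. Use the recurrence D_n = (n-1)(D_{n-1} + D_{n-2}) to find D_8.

14833

D_8 = (8-1)·(D_7 + D_6) = 7·(1854 + 265) = 7·2119 = 14833.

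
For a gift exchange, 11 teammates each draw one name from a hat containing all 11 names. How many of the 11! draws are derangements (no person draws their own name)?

Use !n = n·!(n-1) + (-1)^n.
!11 = 11·1334961 - 1 = 14684570

14684570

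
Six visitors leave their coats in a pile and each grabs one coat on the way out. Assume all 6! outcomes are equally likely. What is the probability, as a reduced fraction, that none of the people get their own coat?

53/144

Favorable outcomes: !6 = 265.
Total outcomes: 6! = 720.
Probability = 265/720 = 53/144.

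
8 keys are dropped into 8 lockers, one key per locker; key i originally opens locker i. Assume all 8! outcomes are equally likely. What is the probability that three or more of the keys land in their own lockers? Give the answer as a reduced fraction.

647/8064

Favorable outcomes: Σ_{i≥3} C(8,i)·!(8-i) = 56·44 + 70·9 + 56·2 + 28·1 + 8·0 + 1·1 = 3235.
Total outcomes: 8! = 40320.
Probability = 3235/40320 = 647/8064.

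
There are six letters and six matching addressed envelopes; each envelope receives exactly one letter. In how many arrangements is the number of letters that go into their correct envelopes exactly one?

264

Choose which one of the 6 is fixed: C(6,1) = 6.
The remaining 5 must be deranged: !5 = 44.
Total: 6 × 44 = 264.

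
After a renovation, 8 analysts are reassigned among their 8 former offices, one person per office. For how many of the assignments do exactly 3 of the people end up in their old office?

2464

Choose which 3 of the 8 are fixed: C(8,3) = 56.
The remaining 5 must be deranged: !5 = 44.
Total: 56 × 44 = 2464.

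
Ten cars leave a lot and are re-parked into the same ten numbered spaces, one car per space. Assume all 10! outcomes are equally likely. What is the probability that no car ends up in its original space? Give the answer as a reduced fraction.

Favorable outcomes: !10 = 1334961.
Total outcomes: 10! = 3628800.
Probability = 1334961/3628800 = 16481/44800.

16481/44800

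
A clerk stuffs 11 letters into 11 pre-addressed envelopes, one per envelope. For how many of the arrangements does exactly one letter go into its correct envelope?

14684571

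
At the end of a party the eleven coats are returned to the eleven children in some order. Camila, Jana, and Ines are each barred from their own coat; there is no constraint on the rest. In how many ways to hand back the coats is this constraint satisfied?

30078720

Let A_j be the event that the j-th constrained one is fixed. By inclusion-exclusion over the 3 events:
Σ_{j=0}^{3} (-1)^j C(3,j)(11-j)!
= C(3,0)·11! - C(3,1)·10! + C(3,2)·9! - C(3,3)·8!
= 39916800 - 10886400 + 1088640 - 40320
= 30078720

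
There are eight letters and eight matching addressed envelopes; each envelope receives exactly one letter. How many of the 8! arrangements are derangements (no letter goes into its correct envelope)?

14833

The subfactorial !8 = [8!/e] (nearest integer).
8! = 40320, and 40320/e ≈ 14832.90, so !8 = 14833.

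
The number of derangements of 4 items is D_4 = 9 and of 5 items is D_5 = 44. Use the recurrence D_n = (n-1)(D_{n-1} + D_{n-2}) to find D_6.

265

D_6 = (6-1)·(D_5 + D_4) = 5·(44 + 9) = 5·53 = 265.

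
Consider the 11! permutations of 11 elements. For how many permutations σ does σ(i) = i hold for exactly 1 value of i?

Choose which one of the 11 is fixed: C(11,1) = 11.
The other 10 form a derangement: !10 = 1334961.
Total: 11 × 1334961 = 14684571.

14684571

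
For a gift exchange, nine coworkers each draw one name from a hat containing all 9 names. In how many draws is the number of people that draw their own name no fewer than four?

6883

# with exactly i fixed is C(9,i)·!(9-i); sum over i=4..9:
  i=4: C(9,4)·!5 = 126·44 = 5544
  i=5: C(9,5)·!4 = 126·9 = 1134
  i=6: C(9,6)·!3 = 84·2 = 168
  i=7: C(9,7)·!2 = 36·1 = 36
  i=8: C(9,8)·!1 = 9·0 = 0
  i=9: C(9,9)·!0 = 1·1 = 1
Total = 6883.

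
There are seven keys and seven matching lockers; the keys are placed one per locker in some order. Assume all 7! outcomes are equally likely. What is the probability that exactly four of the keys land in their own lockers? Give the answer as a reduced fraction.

1/72

Favorable outcomes: C(7,4)·!3 = 35·2 = 70.
Total outcomes: 7! = 5040.
Probability = 70/5040 = 1/72.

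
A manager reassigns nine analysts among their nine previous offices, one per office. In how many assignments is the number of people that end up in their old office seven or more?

37

Sum C(9,i)·!(9-i) for i = 7..9:
  i=7: C(9,7)·!2 = 36·1 = 36
  i=8: C(9,8)·!1 = 9·0 = 0
  i=9: C(9,9)·!0 = 1·1 = 1
Total = 37.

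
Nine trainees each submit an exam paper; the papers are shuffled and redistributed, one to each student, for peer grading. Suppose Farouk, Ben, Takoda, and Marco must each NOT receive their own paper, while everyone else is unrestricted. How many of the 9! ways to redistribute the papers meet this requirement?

Let A_j be the event that the j-th constrained one is fixed. By inclusion-exclusion over the 4 events:
Σ_{j=0}^{4} (-1)^j C(4,j)(9-j)!
= C(4,0)·9! - C(4,1)·8! + C(4,2)·7! - C(4,3)·6! + C(4,4)·5!
= 362880 - 161280 + 30240 - 2880 + 120
= 229080

229080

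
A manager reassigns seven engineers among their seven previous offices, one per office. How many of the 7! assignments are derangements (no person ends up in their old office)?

!7 = 7! · Σ_{k=0}^{7} (-1)^k/k!
= 7! - 7!/1! + 7!/2! - 7!/3! + 7!/4! - 7!/5! + 7!/6! - 7!/7!
= 5040 - 5040 + 2520 - 840 + 210 - 42 + 7 - 1
= 1854

1854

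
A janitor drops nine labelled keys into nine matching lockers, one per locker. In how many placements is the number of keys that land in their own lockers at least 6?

205

# with exactly i fixed is C(9,i)·!(9-i); sum over i=6..9:
  i=6: C(9,6)·!3 = 84·2 = 168
  i=7: C(9,7)·!2 = 36·1 = 36
  i=8: C(9,8)·!1 = 9·0 = 0
  i=9: C(9,9)·!0 = 1·1 = 1
Total = 205.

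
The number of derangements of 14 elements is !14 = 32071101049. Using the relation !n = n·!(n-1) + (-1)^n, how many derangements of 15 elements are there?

!15 = 15·32071101049 - 1 = 481066515734.

481066515734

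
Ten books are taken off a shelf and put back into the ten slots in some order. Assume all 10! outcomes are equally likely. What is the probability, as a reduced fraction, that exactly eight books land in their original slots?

1/80640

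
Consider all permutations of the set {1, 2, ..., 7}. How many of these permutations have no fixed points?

The subfactorial !7 = [7!/e] (nearest integer).
7! = 5040, and 5040/e ≈ 1854.11, so !7 = 1854.

1854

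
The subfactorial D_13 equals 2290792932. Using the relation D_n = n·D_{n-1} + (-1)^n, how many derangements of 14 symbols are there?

32071101049

D_14 = 14·2290792932 + 1 = 32071101049.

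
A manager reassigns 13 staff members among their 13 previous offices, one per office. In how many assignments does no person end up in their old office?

2290792932

The number of derangements of 13 is !13 = Σ_{k=0}^{13} (-1)^k·13!/k!
= 13! - 13!/1! + 13!/2! - 13!/3! + 13!/4! - 13!/5! + 13!/6! - 13!/7! + 13!/8! - 13!/9! + 13!/10! - 13!/11! + 13!/12! - 13!/13!
= 6227020800 - 6227020800 + 3113510400 - 1037836800 + 259459200 - 51891840 + 8648640 - 1235520 + 154440 - 17160 + 1716 - 156 + 13 - 1
= 2290792932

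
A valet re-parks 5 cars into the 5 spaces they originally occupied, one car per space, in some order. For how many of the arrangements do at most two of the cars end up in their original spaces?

Sum C(5,i)·!(5-i) for i = 0..2:
  i=0: C(5,0)·!5 = 1·44 = 44
  i=1: C(5,1)·!4 = 5·9 = 45
  i=2: C(5,2)·!3 = 10·2 = 20
Total = 109.

109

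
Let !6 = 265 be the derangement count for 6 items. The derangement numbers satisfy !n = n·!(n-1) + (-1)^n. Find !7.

1854

!7 = 7·265 - 1 = 1854.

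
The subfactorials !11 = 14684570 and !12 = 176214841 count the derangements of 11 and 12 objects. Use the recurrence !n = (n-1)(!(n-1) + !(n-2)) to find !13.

2290792932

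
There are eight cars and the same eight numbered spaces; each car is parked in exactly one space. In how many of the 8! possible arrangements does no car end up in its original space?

14833

!8 = 8! · Σ_{k=0}^{8} (-1)^k/k!
= 8! - 8!/1! + 8!/2! - 8!/3! + 8!/4! - 8!/5! + 8!/6! - 8!/7! + 8!/8!
= 40320 - 40320 + 20160 - 6720 + 1680 - 336 + 56 - 8 + 1
= 14833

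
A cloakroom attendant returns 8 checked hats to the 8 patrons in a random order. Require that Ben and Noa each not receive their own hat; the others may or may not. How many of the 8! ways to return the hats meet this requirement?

30960

Inclusion-exclusion on the 2 forbidden self-matches:
Σ_{j=0}^{2} (-1)^j C(2,j)(8-j)!
= C(2,0)·8! - C(2,1)·7! + C(2,2)·6!
= 40320 - 10080 + 720
= 30960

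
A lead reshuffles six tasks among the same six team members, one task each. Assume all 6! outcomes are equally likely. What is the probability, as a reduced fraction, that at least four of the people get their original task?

Favorable outcomes: Σ_{i≥4} C(6,i)·!(6-i) = 15·1 + 6·0 + 1·1 = 16.
Total outcomes: 6! = 720.
Probability = 16/720 = 1/45.

1/45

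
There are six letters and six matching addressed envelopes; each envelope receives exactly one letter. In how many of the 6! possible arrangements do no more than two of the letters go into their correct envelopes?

664

# with exactly i fixed is C(6,i)·!(6-i); sum over i=0..2:
  i=0: C(6,0)·!6 = 1·265 = 265
  i=1: C(6,1)·!5 = 6·44 = 264
  i=2: C(6,2)·!4 = 15·9 = 135
Total = 664.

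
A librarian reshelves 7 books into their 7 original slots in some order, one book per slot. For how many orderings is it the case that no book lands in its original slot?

1854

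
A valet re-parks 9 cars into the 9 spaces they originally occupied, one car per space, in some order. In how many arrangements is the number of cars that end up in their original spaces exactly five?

1134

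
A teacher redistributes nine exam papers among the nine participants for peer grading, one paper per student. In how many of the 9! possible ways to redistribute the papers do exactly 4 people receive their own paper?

5544

Pick the 4 fixed positions: C(9,4) = 126 ways.
The other 5 form a derangement: !5 = 44.
Total: 126 × 44 = 5544.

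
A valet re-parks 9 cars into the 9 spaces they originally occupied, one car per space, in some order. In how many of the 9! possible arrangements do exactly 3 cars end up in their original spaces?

Pick the 3 fixed positions: C(9,3) = 84 ways.
The other 6 form a derangement: !6 = 265.
Total: 84 × 265 = 22260.

22260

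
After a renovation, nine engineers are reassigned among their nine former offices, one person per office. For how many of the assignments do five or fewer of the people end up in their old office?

362675

# with exactly i fixed is C(9,i)·!(9-i); sum over i=0..5:
  i=0: C(9,0)·!9 = 1·133496 = 133496
  i=1: C(9,1)·!8 = 9·14833 = 133497
  i=2: C(9,2)·!7 = 36·1854 = 66744
  i=3: C(9,3)·!6 = 84·265 = 22260
  i=4: C(9,4)·!5 = 126·44 = 5544
  i=5: C(9,5)·!4 = 126·9 = 1134
Total = 362675.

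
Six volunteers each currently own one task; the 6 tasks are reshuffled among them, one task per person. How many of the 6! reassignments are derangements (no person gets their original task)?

Recurrence: !6 = 5·(!5 + !4).
!6 = 5·(44 + 9) = 5·53 = 265

265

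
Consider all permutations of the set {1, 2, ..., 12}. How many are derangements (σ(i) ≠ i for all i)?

176214841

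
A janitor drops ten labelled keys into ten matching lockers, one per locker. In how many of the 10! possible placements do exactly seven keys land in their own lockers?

Pick the 7 fixed positions: C(10,7) = 120 ways.
The other 3 form a derangement: !3 = 2.
Total: 120 × 2 = 240.

240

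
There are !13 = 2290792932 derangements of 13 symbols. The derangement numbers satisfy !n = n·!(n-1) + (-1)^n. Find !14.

32071101049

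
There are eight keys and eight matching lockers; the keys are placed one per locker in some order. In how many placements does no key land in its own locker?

14833

!8 = 8! · Σ_{k=0}^{8} (-1)^k/k!
= 8! - 8!/1! + 8!/2! - 8!/3! + 8!/4! - 8!/5! + 8!/6! - 8!/7! + 8!/8!
= 40320 - 40320 + 20160 - 6720 + 1680 - 336 + 56 - 8 + 1
= 14833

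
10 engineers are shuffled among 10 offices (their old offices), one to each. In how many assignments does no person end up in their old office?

1334961

By inclusion-exclusion, !10 = Σ (-1)^k · 10!/k! for k=0..10
= 10! - 10!/1! + 10!/2! - 10!/3! + 10!/4! - 10!/5! + 10!/6! - 10!/7! + 10!/8! - 10!/9! + 10!/10!
= 3628800 - 3628800 + 1814400 - 604800 + 151200 - 30240 + 5040 - 720 + 90 - 10 + 1
= 1334961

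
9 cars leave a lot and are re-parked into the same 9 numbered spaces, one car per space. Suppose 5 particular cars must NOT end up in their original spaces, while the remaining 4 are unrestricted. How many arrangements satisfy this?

Let A_j be the event that the j-th constrained one is fixed. By inclusion-exclusion over the 5 events:
Σ_{j=0}^{5} (-1)^j C(5,j)(9-j)!
= C(5,0)·9! - C(5,1)·8! + C(5,2)·7! - C(5,3)·6! + C(5,4)·5! - C(5,5)·4!
= 362880 - 201600 + 50400 - 7200 + 600 - 24
= 205056

205056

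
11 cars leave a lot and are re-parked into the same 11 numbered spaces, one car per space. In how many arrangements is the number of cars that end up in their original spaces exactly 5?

122430

Choose which 5 of the 11 are fixed: C(11,5) = 462.
The remaining 6 must be deranged: !6 = 265.
Total: 462 × 265 = 122430.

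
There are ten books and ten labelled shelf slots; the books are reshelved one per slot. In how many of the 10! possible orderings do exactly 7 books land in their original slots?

240

Choose which 7 of the 10 are fixed: C(10,7) = 120.
The other 3 form a derangement: !3 = 2.
Total: 120 × 2 = 240.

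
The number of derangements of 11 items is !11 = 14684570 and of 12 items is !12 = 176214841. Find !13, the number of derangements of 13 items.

!13 = (13-1)·(!12 + !11) = 12·(176214841 + 14684570) = 12·190899411 = 2290792932.

2290792932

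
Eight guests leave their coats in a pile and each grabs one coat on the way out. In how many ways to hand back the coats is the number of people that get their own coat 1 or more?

Sum C(8,i)·!(8-i) for i = 1..8:
  i=1: C(8,1)·!7 = 8·1854 = 14832
  i=2: C(8,2)·!6 = 28·265 = 7420
  i=3: C(8,3)·!5 = 56·44 = 2464
  i=4: C(8,4)·!4 = 70·9 = 630
  i=5: C(8,5)·!3 = 56·2 = 112
  i=6: C(8,6)·!2 = 28·1 = 28
  i=7: C(8,7)·!1 = 8·0 = 0
  i=8: C(8,8)·!0 = 1·1 = 1
Total = 25487.

25487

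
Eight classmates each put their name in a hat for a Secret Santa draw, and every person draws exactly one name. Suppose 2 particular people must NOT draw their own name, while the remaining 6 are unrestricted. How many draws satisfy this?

30960

Inclusion-exclusion on the 2 forbidden self-matches:
Σ_{j=0}^{2} (-1)^j C(2,j)(8-j)!
= C(2,0)·8! - C(2,1)·7! + C(2,2)·6!
= 40320 - 10080 + 720
= 30960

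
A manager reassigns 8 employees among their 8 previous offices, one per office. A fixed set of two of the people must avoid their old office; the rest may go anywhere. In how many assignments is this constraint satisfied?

30960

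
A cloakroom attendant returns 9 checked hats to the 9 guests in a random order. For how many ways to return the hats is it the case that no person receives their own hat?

!9 = 9! · Σ_{k=0}^{9} (-1)^k/k!
= 9! - 9!/1! + 9!/2! - 9!/3! + 9!/4! - 9!/5! + 9!/6! - 9!/7! + 9!/8! - 9!/9!
= 362880 - 362880 + 181440 - 60480 + 15120 - 3024 + 504 - 72 + 9 - 1
= 133496

133496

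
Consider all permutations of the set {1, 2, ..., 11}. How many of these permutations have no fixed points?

14684570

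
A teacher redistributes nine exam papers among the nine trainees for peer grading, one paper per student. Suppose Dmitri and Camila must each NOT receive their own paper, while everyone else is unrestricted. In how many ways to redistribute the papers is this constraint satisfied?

287280

Inclusion-exclusion on the 2 forbidden self-matches:
Σ_{j=0}^{2} (-1)^j C(2,j)(9-j)!
= C(2,0)·9! - C(2,1)·8! + C(2,2)·7!
= 362880 - 80640 + 5040
= 287280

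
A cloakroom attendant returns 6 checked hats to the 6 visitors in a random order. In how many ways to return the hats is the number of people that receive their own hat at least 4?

16

Sum C(6,i)·!(6-i) for i = 4..6:
  i=4: C(6,4)·!2 = 15·1 = 15
  i=5: C(6,5)·!1 = 6·0 = 0
  i=6: C(6,6)·!0 = 1·1 = 1
Total = 16.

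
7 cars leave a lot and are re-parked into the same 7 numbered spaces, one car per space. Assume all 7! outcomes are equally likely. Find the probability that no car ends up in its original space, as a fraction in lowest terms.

103/280

Favorable outcomes: !7 = 1854.
Total outcomes: 7! = 5040.
Probability = 1854/5040 = 103/280.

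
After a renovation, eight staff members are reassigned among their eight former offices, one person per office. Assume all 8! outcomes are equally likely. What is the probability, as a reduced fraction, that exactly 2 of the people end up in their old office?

Favorable outcomes: C(8,2)·!6 = 28·265 = 7420.
Total outcomes: 8! = 40320.
Probability = 7420/40320 = 53/288.

53/288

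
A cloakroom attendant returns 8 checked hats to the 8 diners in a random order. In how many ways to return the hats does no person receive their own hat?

Use !n = (n-1)(!(n-1) + !(n-2)).
!8 = 7·(1854 + 265) = 7·2119 = 14833

14833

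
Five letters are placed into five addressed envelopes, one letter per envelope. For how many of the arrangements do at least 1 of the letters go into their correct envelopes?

76

# with exactly i fixed is C(5,i)·!(5-i); sum over i=1..5:
  i=1: C(5,1)·!4 = 5·9 = 45
  i=2: C(5,2)·!3 = 10·2 = 20
  i=3: C(5,3)·!2 = 10·1 = 10
  i=4: C(5,4)·!1 = 5·0 = 0
  i=5: C(5,5)·!0 = 1·1 = 1
Total = 76.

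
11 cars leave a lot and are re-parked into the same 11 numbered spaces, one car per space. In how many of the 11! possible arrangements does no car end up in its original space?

14684570

Use !n = n·!(n-1) + (-1)^n.
!11 = 11·1334961 - 1 = 14684570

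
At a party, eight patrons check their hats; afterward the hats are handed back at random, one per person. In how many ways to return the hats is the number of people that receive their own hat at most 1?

29665

# with exactly i fixed is C(8,i)·!(8-i); sum over i=0..1:
  i=0: C(8,0)·!8 = 1·14833 = 14833
  i=1: C(8,1)·!7 = 8·1854 = 14832
Total = 29665.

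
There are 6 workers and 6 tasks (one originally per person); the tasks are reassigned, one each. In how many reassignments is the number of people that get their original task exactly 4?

Pick the 4 fixed positions: C(6,4) = 15 ways.
The other 2 form a derangement: !2 = 1.
Total: 15 × 1 = 15.

15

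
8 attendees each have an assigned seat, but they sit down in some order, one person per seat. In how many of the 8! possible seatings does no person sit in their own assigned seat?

14833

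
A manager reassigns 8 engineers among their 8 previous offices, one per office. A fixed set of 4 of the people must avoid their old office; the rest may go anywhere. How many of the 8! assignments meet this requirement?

24024

Inclusion-exclusion on the 4 forbidden self-matches:
Σ_{j=0}^{4} (-1)^j C(4,j)(8-j)!
= C(4,0)·8! - C(4,1)·7! + C(4,2)·6! - C(4,3)·5! + C(4,4)·4!
= 40320 - 20160 + 4320 - 480 + 24
= 24024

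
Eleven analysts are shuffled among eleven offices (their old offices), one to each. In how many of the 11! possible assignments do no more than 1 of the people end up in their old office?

29369141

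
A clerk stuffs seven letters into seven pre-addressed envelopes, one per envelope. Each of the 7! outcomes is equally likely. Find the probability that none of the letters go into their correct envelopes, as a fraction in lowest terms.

103/280

Favorable outcomes: !7 = 1854.
Total outcomes: 7! = 5040.
Probability = 1854/5040 = 103/280.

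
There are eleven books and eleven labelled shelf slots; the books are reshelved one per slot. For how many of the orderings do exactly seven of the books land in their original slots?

2970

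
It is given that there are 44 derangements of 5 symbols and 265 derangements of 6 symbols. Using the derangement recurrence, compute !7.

1854

!7 = (7-1)·(!6 + !5) = 6·(265 + 44) = 6·309 = 1854.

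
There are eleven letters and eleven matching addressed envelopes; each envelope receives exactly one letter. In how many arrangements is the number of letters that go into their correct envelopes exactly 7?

2970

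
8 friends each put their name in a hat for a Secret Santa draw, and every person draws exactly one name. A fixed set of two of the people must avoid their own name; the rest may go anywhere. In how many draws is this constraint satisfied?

Let A_j be the event that the j-th constrained one is fixed. By inclusion-exclusion over the 2 events:
Σ_{j=0}^{2} (-1)^j C(2,j)(8-j)!
= C(2,0)·8! - C(2,1)·7! + C(2,2)·6!
= 40320 - 10080 + 720
= 30960

30960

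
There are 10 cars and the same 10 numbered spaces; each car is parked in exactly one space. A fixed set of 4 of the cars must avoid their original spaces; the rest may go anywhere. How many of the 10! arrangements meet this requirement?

2399760

Inclusion-exclusion on the 4 forbidden self-matches:
Σ_{j=0}^{4} (-1)^j C(4,j)(10-j)!
= C(4,0)·10! - C(4,1)·9! + C(4,2)·8! - C(4,3)·7! + C(4,4)·6!
= 3628800 - 1451520 + 241920 - 20160 + 720
= 2399760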